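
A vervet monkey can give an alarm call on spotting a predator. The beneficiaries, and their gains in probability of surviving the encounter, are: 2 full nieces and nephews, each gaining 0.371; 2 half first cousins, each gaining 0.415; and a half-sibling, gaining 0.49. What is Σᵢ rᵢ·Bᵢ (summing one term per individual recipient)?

r to a full niece or nephew = 0.25 (full aunt/uncle↔niece/nephew: two paths of length 3 through the shared grandparent pair: r = 2·(1/2)^3 = 1/4).
r to a half first cousin = 1/16 (half first cousins share one grandparent — one path of length 4: r = (1/2)^4 = 1/16).
r to a half-sibling = 0.25 (half-sibs share one parent — one path of length 2: r = (1/2)^2 = 1/4).
Summing one r·B term per recipient: 2·0.25·0.371 + 2·0.0625·0.415 + 1·0.25·0.49 = 0.359875.

0.359875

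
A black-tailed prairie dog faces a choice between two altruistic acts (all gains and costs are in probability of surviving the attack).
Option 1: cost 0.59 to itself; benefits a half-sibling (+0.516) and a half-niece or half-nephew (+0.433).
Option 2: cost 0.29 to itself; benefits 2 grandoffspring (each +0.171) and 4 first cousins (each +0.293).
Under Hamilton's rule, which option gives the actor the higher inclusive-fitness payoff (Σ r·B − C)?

Option 2

Option 1: r to a half-sibling = 0.25.
Option 1: r to a half-niece or half-nephew = 0.125.
Option 1: Σ r·B − C = (1·0.25·0.516 + 1·0.125·0.433) − 0.59 = -0.406875.
Option 2: r to a grandoffspring = 0.25.
Option 2: r to a first cousin = 0.125.
Option 2: Σ r·B − C = (2·0.25·0.171 + 4·0.125·0.293) − 0.29 = -0.058.
Option 2 has the higher net inclusive-fitness payoff.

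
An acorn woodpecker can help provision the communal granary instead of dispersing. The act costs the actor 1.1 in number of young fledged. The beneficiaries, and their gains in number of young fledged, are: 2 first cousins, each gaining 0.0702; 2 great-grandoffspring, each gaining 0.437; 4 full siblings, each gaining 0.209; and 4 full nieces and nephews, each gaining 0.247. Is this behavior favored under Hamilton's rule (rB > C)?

No

Hamilton's rule: the trait is favored when the sum of r·B over every recipient exceeds the actor's cost C.
r to a first cousin = 1/8 (first cousins share one grandparent pair — two paths of length 4: r = 2·(1/2)^4 = 1/8).
r to a great-grandoffspring = 1/8 (three parent–offspring links: r = (1/2)^3 = 1/8).
r to a full sibling = 1/2 (full sibs share both parents — two paths of length 2: r = 2·(1/2)^2 = 1/2).
r to a full niece or nephew = 1/4 (full aunt/uncle↔niece/nephew: two paths of length 3 through the shared grandparent pair: r = 2·(1/2)^3 = 1/4).
Summing one r·B term per recipient: 2·0.125·0.0702 + 2·0.125·0.437 + 4·0.5·0.209 + 4·0.25·0.247 = 0.7918.
0.7918 < 1.1: the indirect benefit is less than the cost.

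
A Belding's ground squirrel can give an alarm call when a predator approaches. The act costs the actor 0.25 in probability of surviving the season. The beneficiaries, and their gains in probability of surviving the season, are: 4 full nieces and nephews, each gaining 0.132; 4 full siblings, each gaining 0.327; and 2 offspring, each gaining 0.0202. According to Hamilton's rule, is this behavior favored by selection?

Yes

Hamilton's rule: the trait is favored when the sum of r·B over every recipient exceeds the actor's cost C.
r to a full niece or nephew = 0.25 (full aunt/uncle↔niece/nephew: two paths of length 3 through the shared grandparent pair: r = 2·(1/2)^3 = 1/4).
r to a full sibling = 0.5 (full sibs share both parents — two paths of length 2: r = 2·(1/2)^2 = 1/2).
r to an offspring = 1/2 (one parent–offspring link: r = (1/2)^1 = 1/2).
Summing one r·B term per recipient: 4·0.25·0.132 + 4·0.5·0.327 + 2·0.5·0.0202 = 0.8062.
0.8062 > 0.25: the indirect benefit exceeds the cost.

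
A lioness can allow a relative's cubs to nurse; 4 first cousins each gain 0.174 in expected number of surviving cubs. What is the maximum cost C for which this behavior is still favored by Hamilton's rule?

r to a first cousin = 0.125 (first cousins share one grandparent pair — two paths of length 4: r = 2·(1/2)^4 = 1/8).
Hamilton's rule: n·r·B > C, so the trait is favored while C < n·r·B = 4·0.125·0.174 = 0.087.

0.087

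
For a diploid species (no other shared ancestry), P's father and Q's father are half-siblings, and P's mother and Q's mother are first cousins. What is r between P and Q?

0.09375

Wright's path rule: contributions from independent ancestry routes add.
P and Q are related in two ways: half first cousins through their fathers (r = 1/16) and second cousins through their mothers (r = 1/32).
r = 1/16 + 1/32 = 3/32 = 0.09375.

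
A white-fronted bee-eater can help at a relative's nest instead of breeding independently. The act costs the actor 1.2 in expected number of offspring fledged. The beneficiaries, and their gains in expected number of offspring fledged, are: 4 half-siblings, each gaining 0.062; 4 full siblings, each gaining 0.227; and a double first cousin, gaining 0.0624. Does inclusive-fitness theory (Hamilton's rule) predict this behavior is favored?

Hamilton's rule: the trait is favored when the sum of r·B over every recipient exceeds the actor's cost C.
r to a half-sibling = 0.25 (half-sibs share one parent — one path of length 2: r = (1/2)^2 = 1/4).
r to a full sibling = 0.5 (full sibs share both parents — two paths of length 2: r = 2·(1/2)^2 = 1/2).
r to a double first cousin = 1/4 (double first cousins share both grandparent pairs — four paths of length 4: r = 4·(1/2)^4 = 1/4).
Summing one r·B term per recipient: 4·0.25·0.062 + 4·0.5·0.227 + 1·0.25·0.0624 = 0.5316.
0.5316 < 1.2: the indirect benefit is less than the cost.

No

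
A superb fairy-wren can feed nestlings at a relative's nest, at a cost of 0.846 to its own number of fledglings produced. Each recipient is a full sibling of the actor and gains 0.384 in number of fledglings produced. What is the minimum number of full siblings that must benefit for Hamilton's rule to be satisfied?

r to a full sibling = 1/2 (full sibs share both parents — two paths of length 2: r = 2·(1/2)^2 = 1/2).
Hamilton's rule: n·r·B > C  ⇒  n > C/(r·B) = 0.846/(0.5·0.384) = 4.406.
The smallest integer exceeding 4.406 is 5.

5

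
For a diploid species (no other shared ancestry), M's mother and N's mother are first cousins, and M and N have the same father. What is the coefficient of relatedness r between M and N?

0.28125

Independent pedigree routes through distinct common ancestors add.
M and N are related in two ways: second cousins through their mothers (r = 1/32) and half-sibs through their shared father (r = 1/4).
r = 1/32 + 1/4 = 0.28125.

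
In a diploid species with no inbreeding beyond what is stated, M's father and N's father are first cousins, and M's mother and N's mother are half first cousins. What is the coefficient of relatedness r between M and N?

0.046875

Relatedness sums over independent paths through distinct common ancestors.
M and N are related in two ways: second cousins through their fathers (r = 1/32) and half second cousins through their mothers (r = 1/64).
r = 1/32 + 1/64 = 3/64 = 0.046875.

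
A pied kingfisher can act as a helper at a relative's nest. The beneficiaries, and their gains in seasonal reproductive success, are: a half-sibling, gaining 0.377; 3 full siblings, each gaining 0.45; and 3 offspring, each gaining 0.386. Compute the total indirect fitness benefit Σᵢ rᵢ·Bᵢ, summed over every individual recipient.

r to a half-sibling = 0.25 (half-sibs share one parent — one path of length 2: r = (1/2)^2 = 1/4).
r to a full sibling = 1/2 (full sibs share both parents — two paths of length 2: r = 2·(1/2)^2 = 1/2).
r to an offspring = 0.5 (one parent–offspring link: r = (1/2)^1 = 1/2).
Summing one r·B term per recipient: 1·0.25·0.377 + 3·0.5·0.45 + 3·0.5·0.386 = 1.34825.

1.34825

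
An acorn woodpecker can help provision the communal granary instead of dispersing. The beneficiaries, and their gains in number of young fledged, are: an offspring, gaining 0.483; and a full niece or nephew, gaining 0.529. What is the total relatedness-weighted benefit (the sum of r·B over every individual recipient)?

0.37375

r to an offspring = 0.5 (one parent–offspring link: r = (1/2)^1 = 1/2).
r to a full niece or nephew = 1/4 (full aunt/uncle↔niece/nephew: two paths of length 3 through the shared grandparent pair: r = 2·(1/2)^3 = 1/4).
Summing one r·B term per recipient: 1·0.5·0.483 + 1·0.25·0.529 = 0.37375.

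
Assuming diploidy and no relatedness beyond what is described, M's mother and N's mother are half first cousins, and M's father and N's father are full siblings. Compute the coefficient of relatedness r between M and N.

0.140625

Relatedness sums over independent paths through distinct common ancestors.
M and N are related in two ways: half second cousins through their mothers (r = 1/64) and first cousins through their fathers (r = 1/8).
r = 1/64 + 1/8 = 9/64 = 0.140625.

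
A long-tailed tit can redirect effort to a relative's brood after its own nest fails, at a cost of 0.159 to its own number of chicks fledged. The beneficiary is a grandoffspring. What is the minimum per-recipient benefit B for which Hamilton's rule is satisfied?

0.636

r to a grandoffspring = 0.25 (two parent–offspring links: r = (1/2)^2 = 1/4).
Hamilton's rule with n recipients of equal r: n·r·B > C, so B > C/(n·r) = 0.159/(1·0.25) = 0.636.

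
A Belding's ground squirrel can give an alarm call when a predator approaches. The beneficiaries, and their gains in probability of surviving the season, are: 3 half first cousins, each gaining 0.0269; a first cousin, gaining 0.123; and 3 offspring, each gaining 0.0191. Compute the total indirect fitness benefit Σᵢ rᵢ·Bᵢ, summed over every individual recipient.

r to a half first cousin = 1/16 (half first cousins share one grandparent — one path of length 4: r = (1/2)^4 = 1/16).
r to a first cousin = 0.125 (first cousins share one grandparent pair — two paths of length 4: r = 2·(1/2)^4 = 1/8).
r to an offspring = 0.5 (one parent–offspring link: r = (1/2)^1 = 1/2).
Summing one r·B term per recipient: 3·0.0625·0.0269 + 1·0.125·0.123 + 3·0.5·0.0191 = 0.04906875.

0.04906875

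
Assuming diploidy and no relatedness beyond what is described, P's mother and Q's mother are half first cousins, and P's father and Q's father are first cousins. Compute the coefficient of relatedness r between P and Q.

Wright's path rule: contributions from independent ancestry routes add.
P and Q are related in two ways: half second cousins through their mothers (r = 1/64) and second cousins through their fathers (r = 1/32).
r = 1/64 + 1/32 = 3/64 = 0.046875.

0.046875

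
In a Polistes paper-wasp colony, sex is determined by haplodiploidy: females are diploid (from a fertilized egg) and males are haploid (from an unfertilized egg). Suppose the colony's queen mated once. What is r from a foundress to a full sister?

Haplodiploid full sisters inherit their father's entire haploid genome identically (contributing 1/2) and on average half of their mother's contribution (1/2 · 1/2 = 1/4); r = 1/2 + 1/4 = 3/4.

0.75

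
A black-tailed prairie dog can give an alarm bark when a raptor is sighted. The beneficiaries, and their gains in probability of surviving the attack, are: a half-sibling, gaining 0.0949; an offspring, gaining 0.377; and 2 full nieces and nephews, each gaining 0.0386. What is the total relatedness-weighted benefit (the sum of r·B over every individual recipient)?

0.231525

r to a half-sibling = 0.25 (half-sibs share one parent — one path of length 2: r = (1/2)^2 = 1/4).
r to an offspring = 1/2 (one parent–offspring link: r = (1/2)^1 = 1/2).
r to a full niece or nephew = 0.25 (full aunt/uncle↔niece/nephew: two paths of length 3 through the shared grandparent pair: r = 2·(1/2)^3 = 1/4).
Summing one r·B term per recipient: 1·0.25·0.0949 + 1·0.5·0.377 + 2·0.25·0.0386 = 0.231525.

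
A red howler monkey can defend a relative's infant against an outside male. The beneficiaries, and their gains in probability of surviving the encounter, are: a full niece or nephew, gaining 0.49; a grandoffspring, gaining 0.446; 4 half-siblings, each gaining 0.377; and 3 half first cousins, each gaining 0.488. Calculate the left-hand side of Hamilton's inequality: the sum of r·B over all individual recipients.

0.7025

r to a full niece or nephew = 0.25 (full aunt/uncle↔niece/nephew: two paths of length 3 through the shared grandparent pair: r = 2·(1/2)^3 = 1/4).
r to a grandoffspring = 1/4 (two parent–offspring links: r = (1/2)^2 = 1/4).
r to a half-sibling = 0.25 (half-sibs share one parent — one path of length 2: r = (1/2)^2 = 1/4).
r to a half first cousin = 0.0625 (half first cousins share one grandparent — one path of length 4: r = (1/2)^4 = 1/16).
Summing one r·B term per recipient: 1·0.25·0.49 + 1·0.25·0.446 + 4·0.25·0.377 + 3·0.0625·0.488 = 0.7025.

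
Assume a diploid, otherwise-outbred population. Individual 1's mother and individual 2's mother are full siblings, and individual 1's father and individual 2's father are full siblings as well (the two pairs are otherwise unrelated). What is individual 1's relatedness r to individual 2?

Independent pedigree routes through distinct common ancestors add.
Individual 1 and individual 2 are related in two ways: first cousins through their mothers (r = 1/8) and first cousins through their fathers (r = 1/8) — i.e. double first cousins.
r = 1/8 + 1/8 = 1/4 = 0.25.

0.25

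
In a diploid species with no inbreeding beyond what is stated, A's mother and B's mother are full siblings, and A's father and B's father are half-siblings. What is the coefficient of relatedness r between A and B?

0.1875

With two independent routes of shared ancestry, r is the sum of the two contributions.
A and B are related in two ways: first cousins through their mothers (r = 1/8) and half first cousins through their fathers (r = 1/16).
r = 1/8 + 1/16 = 3/16 = 0.1875.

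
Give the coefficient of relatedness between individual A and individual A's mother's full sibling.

0.25

Each parent–offspring link contributes a factor of 1/2, and independent paths through distinct common ancestors add.
Full aunt/uncle↔niece/nephew: two paths of length 3 through the shared grandparent pair: r = 2·(1/2)^3 = 1/4.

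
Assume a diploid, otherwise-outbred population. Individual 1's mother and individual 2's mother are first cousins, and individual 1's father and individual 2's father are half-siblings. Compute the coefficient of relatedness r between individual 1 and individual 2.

Independent pedigree routes through distinct common ancestors add.
Individual 1 and individual 2 are related in two ways: second cousins through their mothers (r = 1/32) and half first cousins through their fathers (r = 1/16).
r = 1/32 + 1/16 = 0.09375.

0.09375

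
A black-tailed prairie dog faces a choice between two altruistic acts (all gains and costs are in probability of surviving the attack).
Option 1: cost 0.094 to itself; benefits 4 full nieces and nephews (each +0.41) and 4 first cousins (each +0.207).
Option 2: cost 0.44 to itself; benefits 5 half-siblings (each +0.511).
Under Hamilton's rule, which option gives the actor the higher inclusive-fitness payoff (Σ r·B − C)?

Option 1

Option 1: r to a full niece or nephew = 0.25.
Option 1: r to a first cousin = 0.125.
Option 1: Σ r·B − C = (4·0.25·0.41 + 4·0.125·0.207) − 0.094 = 0.4195.
Option 2: r to a half-sibling = 0.25.
Option 2: Σ r·B − C = (5·0.25·0.511) − 0.44 = 0.19875.
Option 1 has the higher net inclusive-fitness payoff.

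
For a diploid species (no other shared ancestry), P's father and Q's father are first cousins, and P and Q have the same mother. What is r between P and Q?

0.28125

Independent pedigree routes through distinct common ancestors add.
P and Q are related in two ways: second cousins through their fathers (r = 1/32) and half-sibs through their shared mother (r = 1/4).
r = 1/32 + 1/4 = 9/32 = 0.28125.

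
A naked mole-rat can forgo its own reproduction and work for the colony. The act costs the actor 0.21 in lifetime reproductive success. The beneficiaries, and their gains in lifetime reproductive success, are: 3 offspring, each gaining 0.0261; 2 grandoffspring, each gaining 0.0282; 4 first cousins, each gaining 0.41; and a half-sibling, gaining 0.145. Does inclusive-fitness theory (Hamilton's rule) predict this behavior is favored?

Yes

Hamilton's rule: the trait is favored when the sum of r·B over every recipient exceeds the actor's cost C.
r to an offspring = 0.5 (one parent–offspring link: r = (1/2)^1 = 1/2).
r to a grandoffspring = 1/4 (two parent–offspring links: r = (1/2)^2 = 1/4).
r to a first cousin = 0.125 (first cousins share one grandparent pair — two paths of length 4: r = 2·(1/2)^4 = 1/8).
r to a half-sibling = 0.25 (half-sibs share one parent — one path of length 2: r = (1/2)^2 = 1/4).
Summing one r·B term per recipient: 3·0.5·0.0261 + 2·0.25·0.0282 + 4·0.125·0.41 + 1·0.25·0.145 = 0.2945.
0.2945 > 0.21: the indirect benefit exceeds the cost.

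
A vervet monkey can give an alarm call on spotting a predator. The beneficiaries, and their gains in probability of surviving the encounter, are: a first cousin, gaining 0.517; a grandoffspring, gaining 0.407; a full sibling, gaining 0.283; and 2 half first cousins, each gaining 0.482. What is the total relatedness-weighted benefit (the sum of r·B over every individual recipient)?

r to a first cousin = 1/8 (first cousins share one grandparent pair — two paths of length 4: r = 2·(1/2)^4 = 1/8).
r to a grandoffspring = 0.25 (two parent–offspring links: r = (1/2)^2 = 1/4).
r to a full sibling = 1/2 (full sibs share both parents — two paths of length 2: r = 2·(1/2)^2 = 1/2).
r to a half first cousin = 0.0625 (half first cousins share one grandparent — one path of length 4: r = (1/2)^4 = 1/16).
Summing one r·B term per recipient: 1·0.125·0.517 + 1·0.25·0.407 + 1·0.5·0.283 + 2·0.0625·0.482 = 0.368125.

0.368125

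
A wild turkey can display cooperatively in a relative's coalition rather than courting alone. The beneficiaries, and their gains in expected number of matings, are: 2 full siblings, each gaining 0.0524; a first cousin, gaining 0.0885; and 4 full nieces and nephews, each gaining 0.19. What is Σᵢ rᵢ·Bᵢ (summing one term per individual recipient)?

r to a full sibling = 0.5 (full sibs share both parents — two paths of length 2: r = 2·(1/2)^2 = 1/2).
r to a first cousin = 1/8 (first cousins share one grandparent pair — two paths of length 4: r = 2·(1/2)^4 = 1/8).
r to a full niece or nephew = 1/4 (full aunt/uncle↔niece/nephew: two paths of length 3 through the shared grandparent pair: r = 2·(1/2)^3 = 1/4).
Summing one r·B term per recipient: 2·0.5·0.0524 + 1·0.125·0.0885 + 4·0.25·0.19 = 0.2534625.

0.2534625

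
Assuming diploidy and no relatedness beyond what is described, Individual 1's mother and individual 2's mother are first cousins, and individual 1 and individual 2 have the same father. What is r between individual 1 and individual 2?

With two independent routes of shared ancestry, r is the sum of the two contributions.
Individual 1 and individual 2 are related in two ways: second cousins through their mothers (r = 1/32) and half-sibs through their shared father (r = 1/4).
r = 1/32 + 1/4 = 0.28125.

0.28125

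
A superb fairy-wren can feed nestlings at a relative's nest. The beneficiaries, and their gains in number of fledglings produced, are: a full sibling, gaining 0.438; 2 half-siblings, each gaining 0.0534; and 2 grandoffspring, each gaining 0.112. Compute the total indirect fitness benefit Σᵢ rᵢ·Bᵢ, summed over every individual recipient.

0.3017

r to a full sibling = 1/2 (full sibs share both parents — two paths of length 2: r = 2·(1/2)^2 = 1/2).
r to a half-sibling = 0.25 (half-sibs share one parent — one path of length 2: r = (1/2)^2 = 1/4).
r to a grandoffspring = 0.25 (two parent–offspring links: r = (1/2)^2 = 1/4).
Summing one r·B term per recipient: 1·0.5·0.438 + 2·0.25·0.0534 + 2·0.25·0.112 = 0.3017.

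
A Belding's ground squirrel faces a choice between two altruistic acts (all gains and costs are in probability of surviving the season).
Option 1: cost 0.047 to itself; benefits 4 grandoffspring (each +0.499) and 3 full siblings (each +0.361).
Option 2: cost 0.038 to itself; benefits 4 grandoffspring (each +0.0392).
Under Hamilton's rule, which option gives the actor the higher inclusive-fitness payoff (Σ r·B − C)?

Option 1: r to a grandoffspring = 0.25.
Option 1: r to a full sibling = 0.5.
Option 1: Σ r·B − C = (4·0.25·0.499 + 3·0.5·0.361) − 0.047 = 0.9935.
Option 2: r to a grandoffspring = 0.25.
Option 2: Σ r·B − C = (4·0.25·0.0392) − 0.038 = 0.0012.
Option 1 has the higher net inclusive-fitness payoff.

Option 1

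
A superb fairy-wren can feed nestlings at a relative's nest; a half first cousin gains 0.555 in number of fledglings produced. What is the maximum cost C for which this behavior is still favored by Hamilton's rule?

r to a half first cousin = 1/16 (half first cousins share one grandparent — one path of length 4: r = (1/2)^4 = 1/16).
Hamilton's rule: n·r·B > C, so the trait is favored while C < n·r·B = 1·0.0625·0.555 = 0.0346875.

0.0346875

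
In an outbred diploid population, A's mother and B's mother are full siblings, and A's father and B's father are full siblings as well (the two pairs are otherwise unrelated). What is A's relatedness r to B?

With two independent routes of shared ancestry, r is the sum of the two contributions.
A and B are related in two ways: first cousins through their mothers (r = 1/8) and first cousins through their fathers (r = 1/8) — i.e. double first cousins.
r = 1/8 + 1/8 = 1/4 = 0.25.

0.25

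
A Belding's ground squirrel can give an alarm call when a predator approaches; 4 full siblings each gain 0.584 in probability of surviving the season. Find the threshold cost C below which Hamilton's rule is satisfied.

1.168

r to a full sibling = 0.5 (full sibs share both parents — two paths of length 2: r = 2·(1/2)^2 = 1/2).
Hamilton's rule: n·r·B > C, so the trait is favored while C < n·r·B = 4·0.5·0.584 = 1.168.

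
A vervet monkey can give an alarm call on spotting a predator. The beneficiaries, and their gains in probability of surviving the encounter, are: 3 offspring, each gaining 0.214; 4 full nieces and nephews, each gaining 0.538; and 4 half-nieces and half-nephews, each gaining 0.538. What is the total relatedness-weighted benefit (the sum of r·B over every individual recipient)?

r to an offspring = 0.5 (one parent–offspring link: r = (1/2)^1 = 1/2).
r to a full niece or nephew = 0.25 (full aunt/uncle↔niece/nephew: two paths of length 3 through the shared grandparent pair: r = 2·(1/2)^3 = 1/4).
r to a half-niece or half-nephew = 1/8 (half-aunt/uncle↔niece/nephew: one path of length 3: r = (1/2)^3 = 1/8).
Summing one r·B term per recipient: 3·0.5·0.214 + 4·0.25·0.538 + 4·0.125·0.538 = 1.128.

1.128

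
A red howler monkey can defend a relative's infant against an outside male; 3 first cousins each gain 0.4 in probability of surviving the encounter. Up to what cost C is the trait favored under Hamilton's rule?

0.15

r to a first cousin = 1/8 (first cousins share one grandparent pair — two paths of length 4: r = 2·(1/2)^4 = 1/8).
Hamilton's rule: n·r·B > C, so the trait is favored while C < n·r·B = 3·0.125·0.4 = 0.15.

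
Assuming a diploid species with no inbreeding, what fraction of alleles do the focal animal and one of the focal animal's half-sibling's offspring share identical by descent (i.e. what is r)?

0.125

Each parent–offspring link contributes a factor of 1/2, and independent paths through distinct common ancestors add.
Half-aunt/uncle↔niece/nephew: one path of length 3: r = (1/2)^3 = 1/8.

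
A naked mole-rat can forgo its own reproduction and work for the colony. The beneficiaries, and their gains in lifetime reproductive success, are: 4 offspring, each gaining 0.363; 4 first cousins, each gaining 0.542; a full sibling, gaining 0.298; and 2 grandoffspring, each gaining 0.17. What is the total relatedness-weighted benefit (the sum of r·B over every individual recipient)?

1.231

r to an offspring = 1/2 (one parent–offspring link: r = (1/2)^1 = 1/2).
r to a first cousin = 1/8 (first cousins share one grandparent pair — two paths of length 4: r = 2·(1/2)^4 = 1/8).
r to a full sibling = 1/2 (full sibs share both parents — two paths of length 2: r = 2·(1/2)^2 = 1/2).
r to a grandoffspring = 1/4 (two parent–offspring links: r = (1/2)^2 = 1/4).
Summing one r·B term per recipient: 4·0.5·0.363 + 4·0.125·0.542 + 1·0.5·0.298 + 2·0.25·0.17 = 1.231.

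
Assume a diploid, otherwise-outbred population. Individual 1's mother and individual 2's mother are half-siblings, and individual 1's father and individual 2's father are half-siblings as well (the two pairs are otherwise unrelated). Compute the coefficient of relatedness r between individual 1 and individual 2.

Wright's path rule: contributions from independent ancestry routes add.
Individual 1 and individual 2 are related in two ways: half first cousins through their mothers (r = 1/16) and half first cousins through their fathers (r = 1/16).
r = 1/16 + 1/16 = 0.125.

0.125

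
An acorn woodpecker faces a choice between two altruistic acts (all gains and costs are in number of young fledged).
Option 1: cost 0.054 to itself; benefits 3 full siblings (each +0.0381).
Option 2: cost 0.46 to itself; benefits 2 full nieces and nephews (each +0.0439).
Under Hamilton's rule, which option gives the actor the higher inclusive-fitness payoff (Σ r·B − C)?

Option 1: r to a full sibling = 0.5.
Option 1: Σ r·B − C = (3·0.5·0.0381) − 0.054 = 0.00315.
Option 2: r to a full niece or nephew = 0.25.
Option 2: Σ r·B − C = (2·0.25·0.0439) − 0.46 = -0.43805.
Option 1 has the higher net inclusive-fitness payoff.

Option 1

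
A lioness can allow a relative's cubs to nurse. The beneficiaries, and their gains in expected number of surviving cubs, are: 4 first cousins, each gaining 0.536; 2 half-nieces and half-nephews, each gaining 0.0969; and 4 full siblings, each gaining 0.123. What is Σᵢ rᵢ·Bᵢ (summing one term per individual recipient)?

0.538225

r to a first cousin = 0.125 (first cousins share one grandparent pair — two paths of length 4: r = 2·(1/2)^4 = 1/8).
r to a half-niece or half-nephew = 0.125 (half-aunt/uncle↔niece/nephew: one path of length 3: r = (1/2)^3 = 1/8).
r to a full sibling = 0.5 (full sibs share both parents — two paths of length 2: r = 2·(1/2)^2 = 1/2).
Summing one r·B term per recipient: 4·0.125·0.536 + 2·0.125·0.0969 + 4·0.5·0.123 = 0.538225.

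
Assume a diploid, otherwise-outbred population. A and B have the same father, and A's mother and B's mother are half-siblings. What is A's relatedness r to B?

0.3125

With two independent routes of shared ancestry, r is the sum of the two contributions.
A and B are related in two ways: half-sibs through their shared father (r = 1/4) and half first cousins through their mothers (r = 1/16).
r = 1/4 + 1/16 = 0.3125.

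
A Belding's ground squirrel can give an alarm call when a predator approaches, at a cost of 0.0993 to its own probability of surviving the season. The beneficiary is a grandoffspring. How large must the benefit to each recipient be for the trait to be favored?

0.3972

r to a grandoffspring = 0.25 (two parent–offspring links: r = (1/2)^2 = 1/4).
Hamilton's rule with n recipients of equal r: n·r·B > C, so B > C/(n·r) = 0.0993/(1·0.25) = 0.3972.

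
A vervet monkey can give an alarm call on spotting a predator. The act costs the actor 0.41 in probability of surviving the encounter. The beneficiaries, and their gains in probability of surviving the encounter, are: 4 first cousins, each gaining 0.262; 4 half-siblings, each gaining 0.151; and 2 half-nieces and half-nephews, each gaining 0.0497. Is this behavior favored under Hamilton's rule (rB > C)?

Hamilton's rule: the trait is favored when the sum of r·B over every recipient exceeds the actor's cost C.
r to a first cousin = 0.125 (first cousins share one grandparent pair — two paths of length 4: r = 2·(1/2)^4 = 1/8).
r to a half-sibling = 0.25 (half-sibs share one parent — one path of length 2: r = (1/2)^2 = 1/4).
r to a half-niece or half-nephew = 0.125 (half-aunt/uncle↔niece/nephew: one path of length 3: r = (1/2)^3 = 1/8).
Summing one r·B term per recipient: 4·0.125·0.262 + 4·0.25·0.151 + 2·0.125·0.0497 = 0.294425.
0.294425 < 0.41: the indirect benefit is less than the cost.

No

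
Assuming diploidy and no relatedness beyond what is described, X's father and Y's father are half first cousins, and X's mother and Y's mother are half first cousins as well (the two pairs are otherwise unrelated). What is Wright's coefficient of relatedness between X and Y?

With two independent routes of shared ancestry, r is the sum of the two contributions.
X and Y are related in two ways: half second cousins through their fathers (r = 1/64) and half second cousins through their mothers (r = 1/64).
r = 1/64 + 1/64 = 1/32 = 0.03125.

0.03125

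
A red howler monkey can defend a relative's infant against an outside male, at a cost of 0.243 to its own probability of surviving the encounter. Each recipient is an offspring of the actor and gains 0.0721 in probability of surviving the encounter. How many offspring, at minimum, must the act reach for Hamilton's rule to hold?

7

r to an offspring = 1/2 (one parent–offspring link: r = (1/2)^1 = 1/2).
Hamilton's rule: n·r·B > C  ⇒  n > C/(r·B) = 0.243/(0.5·0.0721) = 6.741.
The smallest integer exceeding 6.741 is 7.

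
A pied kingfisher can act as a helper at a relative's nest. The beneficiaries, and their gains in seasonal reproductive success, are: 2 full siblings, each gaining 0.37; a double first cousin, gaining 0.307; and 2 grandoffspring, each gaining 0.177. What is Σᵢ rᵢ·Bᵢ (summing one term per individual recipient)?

r to a full sibling = 0.5 (full sibs share both parents — two paths of length 2: r = 2·(1/2)^2 = 1/2).
r to a double first cousin = 0.25 (double first cousins share both grandparent pairs — four paths of length 4: r = 4·(1/2)^4 = 1/4).
r to a grandoffspring = 0.25 (two parent–offspring links: r = (1/2)^2 = 1/4).
Summing one r·B term per recipient: 2·0.5·0.37 + 1·0.25·0.307 + 2·0.25·0.177 = 0.53525.

0.53525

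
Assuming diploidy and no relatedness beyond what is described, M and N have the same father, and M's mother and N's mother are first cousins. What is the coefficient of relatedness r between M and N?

0.28125

Independent pedigree routes through distinct common ancestors add.
M and N are related in two ways: half-sibs through their shared father (r = 1/4) and second cousins through their mothers (r = 1/32).
r = 1/4 + 1/32 = 0.28125.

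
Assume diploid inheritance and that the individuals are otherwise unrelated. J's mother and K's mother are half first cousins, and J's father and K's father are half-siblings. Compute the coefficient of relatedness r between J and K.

Wright's path rule: contributions from independent ancestry routes add.
J and K are related in two ways: half second cousins through their mothers (r = 1/64) and half first cousins through their fathers (r = 1/16).
r = 1/64 + 1/16 = 5/64 = 0.078125.

0.078125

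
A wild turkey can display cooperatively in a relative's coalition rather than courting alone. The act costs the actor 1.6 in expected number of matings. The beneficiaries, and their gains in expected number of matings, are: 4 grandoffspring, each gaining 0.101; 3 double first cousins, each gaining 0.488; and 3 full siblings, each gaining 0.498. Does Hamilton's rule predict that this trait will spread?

Hamilton's rule: the trait is favored when the sum of r·B over every recipient exceeds the actor's cost C.
r to a grandoffspring = 0.25 (two parent–offspring links: r = (1/2)^2 = 1/4).
r to a double first cousin = 1/4 (double first cousins share both grandparent pairs — four paths of length 4: r = 4·(1/2)^4 = 1/4).
r to a full sibling = 0.5 (full sibs share both parents — two paths of length 2: r = 2·(1/2)^2 = 1/2).
Summing one r·B term per recipient: 4·0.25·0.101 + 3·0.25·0.488 + 3·0.5·0.498 = 1.214.
1.214 < 1.6: the indirect benefit is less than the cost.

No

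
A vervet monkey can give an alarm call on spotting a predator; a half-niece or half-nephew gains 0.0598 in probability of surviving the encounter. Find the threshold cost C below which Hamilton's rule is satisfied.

0.007475

r to a half-niece or half-nephew = 1/8 (half-aunt/uncle↔niece/nephew: one path of length 3: r = (1/2)^3 = 1/8).
Hamilton's rule: n·r·B > C, so the trait is favored while C < n·r·B = 1·0.125·0.0598 = 0.007475.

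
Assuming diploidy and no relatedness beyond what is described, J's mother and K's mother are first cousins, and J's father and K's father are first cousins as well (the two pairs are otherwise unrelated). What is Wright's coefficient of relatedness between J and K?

Independent pedigree routes through distinct common ancestors add.
J and K are related in two ways: second cousins through their mothers (r = 1/32) and second cousins through their fathers (r = 1/32).
r = 1/32 + 1/32 = 1/16 = 0.0625.

0.0625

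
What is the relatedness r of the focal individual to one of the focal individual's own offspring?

0.5

Each parent–offspring link contributes a factor of 1/2, and independent paths through distinct common ancestors add.
One parent–offspring link: r = (1/2)^1 = 1/2.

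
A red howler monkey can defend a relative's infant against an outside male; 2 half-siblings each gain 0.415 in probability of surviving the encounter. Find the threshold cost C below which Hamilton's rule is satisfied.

r to a half-sibling = 0.25 (half-sibs share one parent — one path of length 2: r = (1/2)^2 = 1/4).
Hamilton's rule: n·r·B > C, so the trait is favored while C < n·r·B = 2·0.25·0.415 = 0.2075.

0.2075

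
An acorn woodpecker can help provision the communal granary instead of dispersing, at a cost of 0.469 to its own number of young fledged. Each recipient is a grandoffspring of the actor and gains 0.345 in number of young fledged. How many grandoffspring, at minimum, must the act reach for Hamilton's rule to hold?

6

r to a grandoffspring = 0.25 (two parent–offspring links: r = (1/2)^2 = 1/4).
Hamilton's rule: n·r·B > C  ⇒  n > C/(r·B) = 0.469/(0.25·0.345) = 5.438.
The smallest integer exceeding 5.438 is 6.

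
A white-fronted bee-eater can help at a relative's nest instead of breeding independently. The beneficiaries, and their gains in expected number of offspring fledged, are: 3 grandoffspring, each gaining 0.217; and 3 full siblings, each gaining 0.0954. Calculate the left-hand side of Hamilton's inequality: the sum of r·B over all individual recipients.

0.30585

r to a grandoffspring = 0.25 (two parent–offspring links: r = (1/2)^2 = 1/4).
r to a full sibling = 0.5 (full sibs share both parents — two paths of length 2: r = 2·(1/2)^2 = 1/2).
Summing one r·B term per recipient: 3·0.25·0.217 + 3·0.5·0.0954 = 0.30585.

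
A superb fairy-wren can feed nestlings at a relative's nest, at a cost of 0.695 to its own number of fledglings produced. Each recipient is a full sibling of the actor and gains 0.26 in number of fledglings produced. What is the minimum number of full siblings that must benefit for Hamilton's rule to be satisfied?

6

r to a full sibling = 1/2 (full sibs share both parents — two paths of length 2: r = 2·(1/2)^2 = 1/2).
Hamilton's rule: n·r·B > C  ⇒  n > C/(r·B) = 0.695/(0.5·0.26) = 5.346.
The smallest integer exceeding 5.346 is 6.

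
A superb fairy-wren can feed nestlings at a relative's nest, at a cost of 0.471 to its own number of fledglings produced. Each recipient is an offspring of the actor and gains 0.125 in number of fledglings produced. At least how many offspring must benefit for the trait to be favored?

r to an offspring = 0.5 (one parent–offspring link: r = (1/2)^1 = 1/2).
Hamilton's rule: n·r·B > C  ⇒  n > C/(r·B) = 0.471/(0.5·0.125) = 7.536.
The smallest integer exceeding 7.536 is 8.

8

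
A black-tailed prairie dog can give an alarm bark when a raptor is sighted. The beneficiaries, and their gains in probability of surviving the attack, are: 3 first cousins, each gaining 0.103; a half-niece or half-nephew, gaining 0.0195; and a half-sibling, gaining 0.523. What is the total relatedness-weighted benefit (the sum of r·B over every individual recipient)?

r to a first cousin = 1/8 (first cousins share one grandparent pair — two paths of length 4: r = 2·(1/2)^4 = 1/8).
r to a half-niece or half-nephew = 1/8 (half-aunt/uncle↔niece/nephew: one path of length 3: r = (1/2)^3 = 1/8).
r to a half-sibling = 0.25 (half-sibs share one parent — one path of length 2: r = (1/2)^2 = 1/4).
Summing one r·B term per recipient: 3·0.125·0.103 + 1·0.125·0.0195 + 1·0.25·0.523 = 0.1718125.

0.1718125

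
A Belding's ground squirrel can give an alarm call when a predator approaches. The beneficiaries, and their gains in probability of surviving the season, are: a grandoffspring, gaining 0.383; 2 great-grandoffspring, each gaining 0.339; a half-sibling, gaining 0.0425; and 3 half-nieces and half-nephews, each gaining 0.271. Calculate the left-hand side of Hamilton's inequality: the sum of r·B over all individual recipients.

r to a grandoffspring = 0.25 (two parent–offspring links: r = (1/2)^2 = 1/4).
r to a great-grandoffspring = 1/8 (three parent–offspring links: r = (1/2)^3 = 1/8).
r to a half-sibling = 0.25 (half-sibs share one parent — one path of length 2: r = (1/2)^2 = 1/4).
r to a half-niece or half-nephew = 1/8 (half-aunt/uncle↔niece/nephew: one path of length 3: r = (1/2)^3 = 1/8).
Summing one r·B term per recipient: 1·0.25·0.383 + 2·0.125·0.339 + 1·0.25·0.0425 + 3·0.125·0.271 = 0.29275.

0.29275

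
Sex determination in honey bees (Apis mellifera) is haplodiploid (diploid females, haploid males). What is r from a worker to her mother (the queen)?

One meiotic link between diploid queen and diploid daughter: r = 1/2.

0.5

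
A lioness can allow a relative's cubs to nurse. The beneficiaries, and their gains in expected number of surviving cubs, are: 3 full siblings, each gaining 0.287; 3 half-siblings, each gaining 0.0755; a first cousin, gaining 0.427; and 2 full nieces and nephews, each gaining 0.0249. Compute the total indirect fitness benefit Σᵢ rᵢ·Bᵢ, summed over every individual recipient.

r to a full sibling = 0.5 (full sibs share both parents — two paths of length 2: r = 2·(1/2)^2 = 1/2).
r to a half-sibling = 0.25 (half-sibs share one parent — one path of length 2: r = (1/2)^2 = 1/4).
r to a first cousin = 1/8 (first cousins share one grandparent pair — two paths of length 4: r = 2·(1/2)^4 = 1/8).
r to a full niece or nephew = 0.25 (full aunt/uncle↔niece/nephew: two paths of length 3 through the shared grandparent pair: r = 2·(1/2)^3 = 1/4).
Summing one r·B term per recipient: 3·0.5·0.287 + 3·0.25·0.0755 + 1·0.125·0.427 + 2·0.25·0.0249 = 0.55295.

0.55295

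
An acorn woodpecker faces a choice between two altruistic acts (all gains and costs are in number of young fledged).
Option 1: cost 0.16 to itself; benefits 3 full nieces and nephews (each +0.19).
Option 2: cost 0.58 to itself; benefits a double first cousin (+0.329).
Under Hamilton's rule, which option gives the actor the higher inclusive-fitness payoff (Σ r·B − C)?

Option 1

Option 1: r to a full niece or nephew = 0.25.
Option 1: Σ r·B − C = (3·0.25·0.19) − 0.16 = -0.0175.
Option 2: r to a double first cousin = 0.25.
Option 2: Σ r·B − C = (1·0.25·0.329) − 0.58 = -0.49775.
Option 1 has the higher net inclusive-fitness payoff.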